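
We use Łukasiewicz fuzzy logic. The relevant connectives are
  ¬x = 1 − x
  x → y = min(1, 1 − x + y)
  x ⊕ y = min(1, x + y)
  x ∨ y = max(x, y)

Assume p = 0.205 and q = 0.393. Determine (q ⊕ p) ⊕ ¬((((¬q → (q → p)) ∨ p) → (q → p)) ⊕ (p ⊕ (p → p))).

q ⊕ p = min(1, 0.393 + 0.205) = min(1, 0.598) = 0.598
¬q = 1 − 0.393 = 0.607
q → p = min(1, 1 − 0.393 + 0.205) = min(1, 0.812) = 0.812
¬q → (q → p) = min(1, 1 − 0.607 + 0.812) = min(1, 1.205) = 1.000
(¬q → (q → p)) ∨ p = max(1.000, 0.205) = 1.000
((¬q → (q → p)) ∨ p) → (q → p) = min(1, 1 − 1.000 + 0.812) = min(1, 0.812) = 0.812
p → p = min(1, 1 − 0.205 + 0.205) = min(1, 1.000) = 1.000
p ⊕ (p → p) = min(1, 0.205 + 1.000) = min(1, 1.205) = 1.000
(((¬q → (q → p)) ∨ p) → (q → p)) ⊕ (p ⊕ (p → p)) = min(1, 0.812 + 1.000) = min(1, 1.812) = 1.000
¬((((¬q → (q → p)) ∨ p) → (q → p)) ⊕ (p ⊕ (p → p))) = 1 − 1.000 = 0.000
(q ⊕ p) ⊕ ¬((((¬q → (q → p)) ∨ p) → (q → p)) ⊕ (p ⊕ (p → p))) = min(1, 0.598 + 0.000) = min(1, 0.598) = 0.598

0.598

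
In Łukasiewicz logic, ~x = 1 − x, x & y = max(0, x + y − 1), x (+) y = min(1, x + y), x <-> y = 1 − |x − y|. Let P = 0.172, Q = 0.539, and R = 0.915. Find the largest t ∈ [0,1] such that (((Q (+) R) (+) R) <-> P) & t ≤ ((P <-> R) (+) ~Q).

Q (+) R = min(1, 0.539 + 0.915) = min(1, 1.454) = 1.000
(Q (+) R) (+) R = min(1, 1.000 + 0.915) = min(1, 1.915) = 1.000
((Q (+) R) (+) R) <-> P = 1 − |1.000 − 0.172| = 1 − 0.828 = 0.172
So the left factor is ((Q (+) R) (+) R) <-> P = 0.172.
P <-> R = 1 − |0.172 − 0.915| = 1 − 0.743 = 0.257
~Q = 1 − 0.539 = 0.461
(P <-> R) (+) ~Q = min(1, 0.257 + 0.461) = min(1, 0.718) = 0.718
So the right-hand bound is (P <-> R) (+) ~Q = 0.718.
The residuum of the Łukasiewicz t-norm gives the supremum: min(1, 1 − 0.172 + 0.718).
1 − 0.172 + 0.718 = 1.546, so t = min(1, 1.546) = 1.000.
Check: 0.172 & 1.000 = max(0, 0.172) = 0.172 ≤ 0.718.

1.000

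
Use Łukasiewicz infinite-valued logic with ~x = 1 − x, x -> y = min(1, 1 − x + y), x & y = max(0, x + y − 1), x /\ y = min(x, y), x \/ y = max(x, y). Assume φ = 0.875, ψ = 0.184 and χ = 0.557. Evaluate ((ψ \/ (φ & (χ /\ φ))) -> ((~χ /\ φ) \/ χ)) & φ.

χ /\ φ = min(0.557, 0.875) = 0.557
φ & (χ /\ φ) = max(0, 0.875 + 0.557 − 1) = max(0, 0.432) = 0.432
ψ \/ (φ & (χ /\ φ)) = max(0.184, 0.432) = 0.432
~χ = 1 − 0.557 = 0.443
~χ /\ φ = min(0.443, 0.875) = 0.443
(~χ /\ φ) \/ χ = max(0.443, 0.557) = 0.557
(ψ \/ (φ & (χ /\ φ))) -> ((~χ /\ φ) \/ χ) = min(1, 1 − 0.432 + 0.557) = min(1, 1.125) = 1.000
((ψ \/ (φ & (χ /\ φ))) -> ((~χ /\ φ) \/ χ)) & φ = max(0, 1.000 + 0.875 − 1) = max(0, 0.875) = 0.875

0.875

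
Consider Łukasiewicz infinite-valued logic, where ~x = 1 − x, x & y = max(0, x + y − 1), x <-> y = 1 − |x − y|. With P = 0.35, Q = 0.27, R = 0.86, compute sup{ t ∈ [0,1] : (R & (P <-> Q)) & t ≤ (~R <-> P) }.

P <-> Q = 1 − |0.35 − 0.27| = 1 − 0.08 = 0.92
R & (P <-> Q) = max(0, 0.86 + 0.92 − 1) = max(0, 0.78) = 0.78
So the left factor is R & (P <-> Q) = 0.78.
~R = 1 − 0.86 = 0.14
~R <-> P = 1 − |0.14 − 0.35| = 1 − 0.21 = 0.79
So the right-hand bound is ~R <-> P = 0.79.
The residuum of the Łukasiewicz t-norm gives the supremum: min(1, 1 − 0.78 + 0.79).
1 − 0.78 + 0.79 = 1.01, so t = min(1, 1.01) = 1.00.
Check: 0.78 & 1.00 = max(0, 0.78) = 0.78 ≤ 0.79.

1.00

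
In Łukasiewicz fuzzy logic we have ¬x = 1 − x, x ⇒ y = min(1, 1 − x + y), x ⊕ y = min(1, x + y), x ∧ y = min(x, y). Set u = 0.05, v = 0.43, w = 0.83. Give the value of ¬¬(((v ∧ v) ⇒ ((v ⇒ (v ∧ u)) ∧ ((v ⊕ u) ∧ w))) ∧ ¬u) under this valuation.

v ∧ v = min(0.43, 0.43) = 0.43
v ∧ u = min(0.43, 0.05) = 0.05
v ⇒ (v ∧ u) = min(1, 1 − 0.43 + 0.05) = min(1, 0.62) = 0.62
v ⊕ u = min(1, 0.43 + 0.05) = min(1, 0.48) = 0.48
(v ⊕ u) ∧ w = min(0.48, 0.83) = 0.48
(v ⇒ (v ∧ u)) ∧ ((v ⊕ u) ∧ w) = min(0.62, 0.48) = 0.48
(v ∧ v) ⇒ ((v ⇒ (v ∧ u)) ∧ ((v ⊕ u) ∧ w)) = min(1, 1 − 0.43 + 0.48) = min(1, 1.05) = 1.00
¬u = 1 − 0.05 = 0.95
((v ∧ v) ⇒ ((v ⇒ (v ∧ u)) ∧ ((v ⊕ u) ∧ w))) ∧ ¬u = min(1.00, 0.95) = 0.95
¬(((v ∧ v) ⇒ ((v ⇒ (v ∧ u)) ∧ ((v ⊕ u) ∧ w))) ∧ ¬u) = 1 − 0.95 = 0.05
¬¬(((v ∧ v) ⇒ ((v ⇒ (v ∧ u)) ∧ ((v ⊕ u) ∧ w))) ∧ ¬u) = 1 − 0.05 = 0.95

0.95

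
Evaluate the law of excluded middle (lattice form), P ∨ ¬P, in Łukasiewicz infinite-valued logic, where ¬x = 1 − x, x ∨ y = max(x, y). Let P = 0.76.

¬P = 1 − 0.76 = 0.24
P ∨ ¬P = max(0.76, 0.24) = 0.76
(The value 0.76 < 1 shows this instance is not satisfied; not a Ł∞-tautology — its value is max(a, 1−a).)

0.76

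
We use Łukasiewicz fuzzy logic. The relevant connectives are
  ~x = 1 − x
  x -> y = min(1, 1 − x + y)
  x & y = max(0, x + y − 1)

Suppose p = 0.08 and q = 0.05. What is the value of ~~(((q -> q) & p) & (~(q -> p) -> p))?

q -> q = min(1, 1 − 0.05 + 0.05) = min(1, 1.00) = 1.00
(q -> q) & p = max(0, 1.00 + 0.08 − 1) = max(0, 0.08) = 0.08
q -> p = min(1, 1 − 0.05 + 0.08) = min(1, 1.03) = 1.00
~(q -> p) = 1 − 1.00 = 0.00
~(q -> p) -> p = min(1, 1 − 0.00 + 0.08) = min(1, 1.08) = 1.00
((q -> q) & p) & (~(q -> p) -> p) = max(0, 0.08 + 1.00 − 1) = max(0, 0.08) = 0.08
~(((q -> q) & p) & (~(q -> p) -> p)) = 1 − 0.08 = 0.92
~~(((q -> q) & p) & (~(q -> p) -> p)) = 1 − 0.92 = 0.08

0.08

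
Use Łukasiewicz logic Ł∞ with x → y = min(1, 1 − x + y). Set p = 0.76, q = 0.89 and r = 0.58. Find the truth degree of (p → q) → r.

p → q = min(1, 1 − 0.76 + 0.89) = min(1, 1.13) = 1.00
(p → q) → r = min(1, 1 − 1.00 + 0.58) = min(1, 0.58) = 0.58

0.58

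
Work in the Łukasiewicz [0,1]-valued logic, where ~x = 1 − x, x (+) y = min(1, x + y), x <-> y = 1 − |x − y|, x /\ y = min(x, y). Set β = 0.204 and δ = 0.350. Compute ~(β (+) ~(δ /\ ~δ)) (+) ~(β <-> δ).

0.292

~δ = 1 − 0.350 = 0.650
δ /\ ~δ = min(0.350, 0.650) = 0.350
~(δ /\ ~δ) = 1 − 0.350 = 0.650
β (+) ~(δ /\ ~δ) = min(1, 0.204 + 0.650) = min(1, 0.854) = 0.854
~(β (+) ~(δ /\ ~δ)) = 1 − 0.854 = 0.146
β <-> δ = 1 − |0.204 − 0.350| = 1 − 0.146 = 0.854
~(β <-> δ) = 1 − 0.854 = 0.146
~(β (+) ~(δ /\ ~δ)) (+) ~(β <-> δ) = min(1, 0.146 + 0.146) = min(1, 0.292) = 0.292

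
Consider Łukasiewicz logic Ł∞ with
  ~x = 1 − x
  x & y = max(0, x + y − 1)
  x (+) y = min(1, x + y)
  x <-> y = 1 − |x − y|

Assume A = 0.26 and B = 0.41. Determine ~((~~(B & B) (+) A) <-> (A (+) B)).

B & B = max(0, 0.41 + 0.41 − 1) = max(0, -0.18) = 0.00
~(B & B) = 1 − 0.00 = 1.00
~~(B & B) = 1 − 1.00 = 0.00
~~(B & B) (+) A = min(1, 0.00 + 0.26) = min(1, 0.26) = 0.26
A (+) B = min(1, 0.26 + 0.41) = min(1, 0.67) = 0.67
(~~(B & B) (+) A) <-> (A (+) B) = 1 − |0.26 − 0.67| = 1 − 0.41 = 0.59
~((~~(B & B) (+) A) <-> (A (+) B)) = 1 − 0.59 = 0.41

0.41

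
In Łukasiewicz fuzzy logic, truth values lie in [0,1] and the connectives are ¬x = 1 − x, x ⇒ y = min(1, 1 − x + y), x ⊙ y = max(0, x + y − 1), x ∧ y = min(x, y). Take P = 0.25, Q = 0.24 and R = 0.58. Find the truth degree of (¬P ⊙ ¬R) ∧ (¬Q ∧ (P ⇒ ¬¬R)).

0.17

¬P = 1 − 0.25 = 0.75
¬R = 1 − 0.58 = 0.42
¬P ⊙ ¬R = max(0, 0.75 + 0.42 − 1) = max(0, 0.17) = 0.17
¬Q = 1 − 0.24 = 0.76
¬¬R = 1 − 0.42 = 0.58
P ⇒ ¬¬R = min(1, 1 − 0.25 + 0.58) = min(1, 1.33) = 1.00
¬Q ∧ (P ⇒ ¬¬R) = min(0.76, 1.00) = 0.76
(¬P ⊙ ¬R) ∧ (¬Q ∧ (P ⇒ ¬¬R)) = min(0.17, 0.76) = 0.17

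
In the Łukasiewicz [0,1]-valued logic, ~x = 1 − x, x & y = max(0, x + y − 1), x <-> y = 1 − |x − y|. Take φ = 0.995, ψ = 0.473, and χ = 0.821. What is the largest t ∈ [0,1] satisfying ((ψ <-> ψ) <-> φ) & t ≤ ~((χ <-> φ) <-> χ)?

ψ <-> ψ = 1 − |0.473 − 0.473| = 1 − 0.000 = 1.000
(ψ <-> ψ) <-> φ = 1 − |1.000 − 0.995| = 1 − 0.005 = 0.995
So the left factor is (ψ <-> ψ) <-> φ = 0.995.
χ <-> φ = 1 − |0.821 − 0.995| = 1 − 0.174 = 0.826
(χ <-> φ) <-> χ = 1 − |0.826 − 0.821| = 1 − 0.005 = 0.995
~((χ <-> φ) <-> χ) = 1 − 0.995 = 0.005
So the right-hand bound is ~((χ <-> φ) <-> χ) = 0.005.
The residuum of the Łukasiewicz t-norm gives the supremum: min(1, 1 − 0.995 + 0.005).
1 − 0.995 + 0.005 = 0.010, so t = min(1, 0.010) = 0.010.
Check: 0.995 & 0.010 = max(0, 0.005) = 0.005 ≤ 0.005.

0.010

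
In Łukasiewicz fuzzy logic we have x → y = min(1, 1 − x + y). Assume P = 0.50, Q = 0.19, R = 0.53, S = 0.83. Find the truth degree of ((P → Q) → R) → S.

0.99

P → Q = min(1, 1 − 0.50 + 0.19) = min(1, 0.69) = 0.69
(P → Q) → R = min(1, 1 − 0.69 + 0.53) = min(1, 0.84) = 0.84
((P → Q) → R) → S = min(1, 1 − 0.84 + 0.83) = min(1, 0.99) = 0.99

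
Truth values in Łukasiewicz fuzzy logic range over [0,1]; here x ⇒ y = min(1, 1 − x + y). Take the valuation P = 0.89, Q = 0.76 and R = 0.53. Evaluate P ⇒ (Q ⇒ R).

0.88

Q ⇒ R = min(1, 1 − 0.76 + 0.53) = min(1, 0.77) = 0.77
P ⇒ (Q ⇒ R) = min(1, 1 − 0.89 + 0.77) = min(1, 0.88) = 0.88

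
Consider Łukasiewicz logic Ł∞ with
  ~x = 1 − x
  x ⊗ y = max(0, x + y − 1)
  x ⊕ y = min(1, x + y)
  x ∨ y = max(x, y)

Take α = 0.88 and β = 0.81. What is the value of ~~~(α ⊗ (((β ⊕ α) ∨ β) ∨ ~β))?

0.12

β ⊕ α = min(1, 0.81 + 0.88) = min(1, 1.69) = 1.00
(β ⊕ α) ∨ β = max(1.00, 0.81) = 1.00
~β = 1 − 0.81 = 0.19
((β ⊕ α) ∨ β) ∨ ~β = max(1.00, 0.19) = 1.00
α ⊗ (((β ⊕ α) ∨ β) ∨ ~β) = max(0, 0.88 + 1.00 − 1) = max(0, 0.88) = 0.88
~(α ⊗ (((β ⊕ α) ∨ β) ∨ ~β)) = 1 − 0.88 = 0.12
~~(α ⊗ (((β ⊕ α) ∨ β) ∨ ~β)) = 1 − 0.12 = 0.88
~~~(α ⊗ (((β ⊕ α) ∨ β) ∨ ~β)) = 1 − 0.88 = 0.12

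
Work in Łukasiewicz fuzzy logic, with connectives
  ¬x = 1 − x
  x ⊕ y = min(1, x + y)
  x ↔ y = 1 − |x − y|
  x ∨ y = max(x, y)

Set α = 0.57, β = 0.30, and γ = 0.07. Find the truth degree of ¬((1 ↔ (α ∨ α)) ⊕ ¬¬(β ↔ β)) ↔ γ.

0.93

α ∨ α = max(0.57, 0.57) = 0.57
1 ↔ (α ∨ α) = 1 − |1.00 − 0.57| = 1 − 0.43 = 0.57
β ↔ β = 1 − |0.30 − 0.30| = 1 − 0.00 = 1.00
¬(β ↔ β) = 1 − 1.00 = 0.00
¬¬(β ↔ β) = 1 − 0.00 = 1.00
(1 ↔ (α ∨ α)) ⊕ ¬¬(β ↔ β) = min(1, 0.57 + 1.00) = min(1, 1.57) = 1.00
¬((1 ↔ (α ∨ α)) ⊕ ¬¬(β ↔ β)) = 1 − 1.00 = 0.00
¬((1 ↔ (α ∨ α)) ⊕ ¬¬(β ↔ β)) ↔ γ = 1 − |0.00 − 0.07| = 1 − 0.07 = 0.93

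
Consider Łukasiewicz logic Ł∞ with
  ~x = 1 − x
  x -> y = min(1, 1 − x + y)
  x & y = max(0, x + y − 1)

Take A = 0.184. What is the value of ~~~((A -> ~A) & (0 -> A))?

~A = 1 − 0.184 = 0.816
A -> ~A = min(1, 1 − 0.184 + 0.816) = min(1, 1.632) = 1.000
0 -> A = min(1, 1 − 0.000 + 0.184) = min(1, 1.184) = 1.000
(A -> ~A) & (0 -> A) = max(0, 1.000 + 1.000 − 1) = max(0, 1.000) = 1.000
~((A -> ~A) & (0 -> A)) = 1 − 1.000 = 0.000
~~((A -> ~A) & (0 -> A)) = 1 − 0.000 = 1.000
~~~((A -> ~A) & (0 -> A)) = 1 − 1.000 = 0.000

0.000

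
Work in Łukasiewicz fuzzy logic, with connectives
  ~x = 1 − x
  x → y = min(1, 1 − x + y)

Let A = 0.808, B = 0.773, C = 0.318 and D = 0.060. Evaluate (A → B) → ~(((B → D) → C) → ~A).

A → B = min(1, 1 − 0.808 + 0.773) = min(1, 0.965) = 0.965
B → D = min(1, 1 − 0.773 + 0.060) = min(1, 0.287) = 0.287
(B → D) → C = min(1, 1 − 0.287 + 0.318) = min(1, 1.031) = 1.000
~A = 1 − 0.808 = 0.192
((B → D) → C) → ~A = min(1, 1 − 1.000 + 0.192) = min(1, 0.192) = 0.192
~(((B → D) → C) → ~A) = 1 − 0.192 = 0.808
(A → B) → ~(((B → D) → C) → ~A) = min(1, 1 − 0.965 + 0.808) = min(1, 0.843) = 0.843

0.843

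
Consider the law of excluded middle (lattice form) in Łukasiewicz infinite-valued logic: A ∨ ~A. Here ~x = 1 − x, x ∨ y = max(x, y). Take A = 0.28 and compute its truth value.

~A = 1 − 0.28 = 0.72
A ∨ ~A = max(0.28, 0.72) = 0.72
(The value 0.72 < 1 shows this instance is not satisfied; not a Ł∞-tautology — its value is max(a, 1−a).)

0.72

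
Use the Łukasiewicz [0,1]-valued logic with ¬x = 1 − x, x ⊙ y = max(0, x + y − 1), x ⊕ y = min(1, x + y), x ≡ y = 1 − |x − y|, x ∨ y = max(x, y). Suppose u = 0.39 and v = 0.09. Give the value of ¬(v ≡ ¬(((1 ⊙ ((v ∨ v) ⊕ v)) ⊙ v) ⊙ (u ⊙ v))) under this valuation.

0.91

v ∨ v = max(0.09, 0.09) = 0.09
(v ∨ v) ⊕ v = min(1, 0.09 + 0.09) = min(1, 0.18) = 0.18
1 ⊙ ((v ∨ v) ⊕ v) = max(0, 1.00 + 0.18 − 1) = max(0, 0.18) = 0.18
(1 ⊙ ((v ∨ v) ⊕ v)) ⊙ v = max(0, 0.18 + 0.09 − 1) = max(0, -0.73) = 0.00
u ⊙ v = max(0, 0.39 + 0.09 − 1) = max(0, -0.52) = 0.00
((1 ⊙ ((v ∨ v) ⊕ v)) ⊙ v) ⊙ (u ⊙ v) = max(0, 0.00 + 0.00 − 1) = max(0, -1.00) = 0.00
¬(((1 ⊙ ((v ∨ v) ⊕ v)) ⊙ v) ⊙ (u ⊙ v)) = 1 − 0.00 = 1.00
v ≡ ¬(((1 ⊙ ((v ∨ v) ⊕ v)) ⊙ v) ⊙ (u ⊙ v)) = 1 − |0.09 − 1.00| = 1 − 0.91 = 0.09
¬(v ≡ ¬(((1 ⊙ ((v ∨ v) ⊕ v)) ⊙ v) ⊙ (u ⊙ v))) = 1 − 0.09 = 0.91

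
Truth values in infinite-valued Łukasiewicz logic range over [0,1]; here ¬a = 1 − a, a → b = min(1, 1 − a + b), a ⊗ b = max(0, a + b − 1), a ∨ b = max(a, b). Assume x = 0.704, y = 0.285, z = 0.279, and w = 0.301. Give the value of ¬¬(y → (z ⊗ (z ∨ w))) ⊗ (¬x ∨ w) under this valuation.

0.016

z ∨ w = max(0.279, 0.301) = 0.301
z ⊗ (z ∨ w) = max(0, 0.279 + 0.301 − 1) = max(0, -0.420) = 0.000
y → (z ⊗ (z ∨ w)) = min(1, 1 − 0.285 + 0.000) = min(1, 0.715) = 0.715
¬(y → (z ⊗ (z ∨ w))) = 1 − 0.715 = 0.285
¬¬(y → (z ⊗ (z ∨ w))) = 1 − 0.285 = 0.715
¬x = 1 − 0.704 = 0.296
¬x ∨ w = max(0.296, 0.301) = 0.301
¬¬(y → (z ⊗ (z ∨ w))) ⊗ (¬x ∨ w) = max(0, 0.715 + 0.301 − 1) = max(0, 0.016) = 0.016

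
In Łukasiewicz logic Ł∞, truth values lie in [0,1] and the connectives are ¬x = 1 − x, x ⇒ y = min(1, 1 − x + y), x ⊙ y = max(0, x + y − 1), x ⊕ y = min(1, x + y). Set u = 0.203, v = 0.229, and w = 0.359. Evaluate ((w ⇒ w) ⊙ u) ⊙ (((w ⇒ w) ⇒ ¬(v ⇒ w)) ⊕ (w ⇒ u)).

0.047

w ⇒ w = min(1, 1 − 0.359 + 0.359) = min(1, 1.000) = 1.000
(w ⇒ w) ⊙ u = max(0, 1.000 + 0.203 − 1) = max(0, 0.203) = 0.203
v ⇒ w = min(1, 1 − 0.229 + 0.359) = min(1, 1.130) = 1.000
¬(v ⇒ w) = 1 − 1.000 = 0.000
(w ⇒ w) ⇒ ¬(v ⇒ w) = min(1, 1 − 1.000 + 0.000) = min(1, 0.000) = 0.000
w ⇒ u = min(1, 1 − 0.359 + 0.203) = min(1, 0.844) = 0.844
((w ⇒ w) ⇒ ¬(v ⇒ w)) ⊕ (w ⇒ u) = min(1, 0.000 + 0.844) = min(1, 0.844) = 0.844
((w ⇒ w) ⊙ u) ⊙ (((w ⇒ w) ⇒ ¬(v ⇒ w)) ⊕ (w ⇒ u)) = max(0, 0.203 + 0.844 − 1) = max(0, 0.047) = 0.047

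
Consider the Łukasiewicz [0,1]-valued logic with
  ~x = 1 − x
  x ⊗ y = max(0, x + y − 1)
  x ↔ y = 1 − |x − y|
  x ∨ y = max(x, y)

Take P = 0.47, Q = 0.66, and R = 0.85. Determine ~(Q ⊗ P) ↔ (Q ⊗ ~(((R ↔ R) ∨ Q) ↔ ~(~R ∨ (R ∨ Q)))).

0.64

Q ⊗ P = max(0, 0.66 + 0.47 − 1) = max(0, 0.13) = 0.13
~(Q ⊗ P) = 1 − 0.13 = 0.87
R ↔ R = 1 − |0.85 − 0.85| = 1 − 0.00 = 1.00
(R ↔ R) ∨ Q = max(1.00, 0.66) = 1.00
~R = 1 − 0.85 = 0.15
R ∨ Q = max(0.85, 0.66) = 0.85
~R ∨ (R ∨ Q) = max(0.15, 0.85) = 0.85
~(~R ∨ (R ∨ Q)) = 1 − 0.85 = 0.15
((R ↔ R) ∨ Q) ↔ ~(~R ∨ (R ∨ Q)) = 1 − |1.00 − 0.15| = 1 − 0.85 = 0.15
~(((R ↔ R) ∨ Q) ↔ ~(~R ∨ (R ∨ Q))) = 1 − 0.15 = 0.85
Q ⊗ ~(((R ↔ R) ∨ Q) ↔ ~(~R ∨ (R ∨ Q))) = max(0, 0.66 + 0.85 − 1) = max(0, 0.51) = 0.51
~(Q ⊗ P) ↔ (Q ⊗ ~(((R ↔ R) ∨ Q) ↔ ~(~R ∨ (R ∨ Q)))) = 1 − |0.87 − 0.51| = 1 − 0.36 = 0.64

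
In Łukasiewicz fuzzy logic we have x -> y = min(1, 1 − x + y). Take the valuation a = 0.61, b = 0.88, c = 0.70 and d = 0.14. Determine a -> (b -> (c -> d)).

c -> d = min(1, 1 − 0.70 + 0.14) = min(1, 0.44) = 0.44
b -> (c -> d) = min(1, 1 − 0.88 + 0.44) = min(1, 0.56) = 0.56
a -> (b -> (c -> d)) = min(1, 1 − 0.61 + 0.56) = min(1, 0.95) = 0.95

0.95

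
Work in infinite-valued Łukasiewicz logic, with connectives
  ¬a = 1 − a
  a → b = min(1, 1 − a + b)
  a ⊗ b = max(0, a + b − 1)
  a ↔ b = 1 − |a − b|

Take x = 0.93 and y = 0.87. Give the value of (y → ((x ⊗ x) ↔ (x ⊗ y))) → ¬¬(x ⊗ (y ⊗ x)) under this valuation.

0.73

x ⊗ x = max(0, 0.93 + 0.93 − 1) = max(0, 0.86) = 0.86
x ⊗ y = max(0, 0.93 + 0.87 − 1) = max(0, 0.80) = 0.80
(x ⊗ x) ↔ (x ⊗ y) = 1 − |0.86 − 0.80| = 1 − 0.06 = 0.94
y → ((x ⊗ x) ↔ (x ⊗ y)) = min(1, 1 − 0.87 + 0.94) = min(1, 1.07) = 1.00
y ⊗ x = max(0, 0.87 + 0.93 − 1) = max(0, 0.80) = 0.80
x ⊗ (y ⊗ x) = max(0, 0.93 + 0.80 − 1) = max(0, 0.73) = 0.73
¬(x ⊗ (y ⊗ x)) = 1 − 0.73 = 0.27
¬¬(x ⊗ (y ⊗ x)) = 1 − 0.27 = 0.73
(y → ((x ⊗ x) ↔ (x ⊗ y))) → ¬¬(x ⊗ (y ⊗ x)) = min(1, 1 − 1.00 + 0.73) = min(1, 0.73) = 0.73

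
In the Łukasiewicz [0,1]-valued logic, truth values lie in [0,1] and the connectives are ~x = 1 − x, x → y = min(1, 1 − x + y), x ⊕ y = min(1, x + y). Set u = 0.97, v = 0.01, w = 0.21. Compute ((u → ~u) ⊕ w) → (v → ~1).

1.00

~u = 1 − 0.97 = 0.03
u → ~u = min(1, 1 − 0.97 + 0.03) = min(1, 0.06) = 0.06
(u → ~u) ⊕ w = min(1, 0.06 + 0.21) = min(1, 0.27) = 0.27
~1 = 1 − 1.00 = 0.00
v → ~1 = min(1, 1 − 0.01 + 0.00) = min(1, 0.99) = 0.99
((u → ~u) ⊕ w) → (v → ~1) = min(1, 1 − 0.27 + 0.99) = min(1, 1.72) = 1.00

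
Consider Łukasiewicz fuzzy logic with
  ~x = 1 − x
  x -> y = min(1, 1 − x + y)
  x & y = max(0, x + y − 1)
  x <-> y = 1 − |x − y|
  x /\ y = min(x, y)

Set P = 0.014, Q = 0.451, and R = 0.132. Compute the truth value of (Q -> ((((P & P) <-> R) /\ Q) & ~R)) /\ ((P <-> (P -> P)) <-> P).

P & P = max(0, 0.014 + 0.014 − 1) = max(0, -0.972) = 0.000
(P & P) <-> R = 1 − |0.000 − 0.132| = 1 − 0.132 = 0.868
((P & P) <-> R) /\ Q = min(0.868, 0.451) = 0.451
~R = 1 − 0.132 = 0.868
(((P & P) <-> R) /\ Q) & ~R = max(0, 0.451 + 0.868 − 1) = max(0, 0.319) = 0.319
Q -> ((((P & P) <-> R) /\ Q) & ~R) = min(1, 1 − 0.451 + 0.319) = min(1, 0.868) = 0.868
P -> P = min(1, 1 − 0.014 + 0.014) = min(1, 1.000) = 1.000
P <-> (P -> P) = 1 − |0.014 − 1.000| = 1 − 0.986 = 0.014
(P <-> (P -> P)) <-> P = 1 − |0.014 − 0.014| = 1 − 0.000 = 1.000
(Q -> ((((P & P) <-> R) /\ Q) & ~R)) /\ ((P <-> (P -> P)) <-> P) = min(0.868, 1.000) = 0.868

0.868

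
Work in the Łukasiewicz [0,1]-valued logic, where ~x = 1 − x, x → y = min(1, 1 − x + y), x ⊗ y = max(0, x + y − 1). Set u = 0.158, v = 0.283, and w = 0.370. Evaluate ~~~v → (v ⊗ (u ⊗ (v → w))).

0.283

~v = 1 − 0.283 = 0.717
~~v = 1 − 0.717 = 0.283
~~~v = 1 − 0.283 = 0.717
v → w = min(1, 1 − 0.283 + 0.370) = min(1, 1.087) = 1.000
u ⊗ (v → w) = max(0, 0.158 + 1.000 − 1) = max(0, 0.158) = 0.158
v ⊗ (u ⊗ (v → w)) = max(0, 0.283 + 0.158 − 1) = max(0, -0.559) = 0.000
~~~v → (v ⊗ (u ⊗ (v → w))) = min(1, 1 − 0.717 + 0.000) = min(1, 0.283) = 0.283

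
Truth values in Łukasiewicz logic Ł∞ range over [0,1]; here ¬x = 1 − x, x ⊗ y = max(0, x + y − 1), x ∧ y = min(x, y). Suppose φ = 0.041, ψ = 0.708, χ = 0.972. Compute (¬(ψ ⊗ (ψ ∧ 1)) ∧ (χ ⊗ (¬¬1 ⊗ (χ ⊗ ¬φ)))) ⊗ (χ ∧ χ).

ψ ∧ 1 = min(0.708, 1.000) = 0.708
ψ ⊗ (ψ ∧ 1) = max(0, 0.708 + 0.708 − 1) = max(0, 0.416) = 0.416
¬(ψ ⊗ (ψ ∧ 1)) = 1 − 0.416 = 0.584
¬1 = 1 − 1.000 = 0.000
¬¬1 = 1 − 0.000 = 1.000
¬φ = 1 − 0.041 = 0.959
χ ⊗ ¬φ = max(0, 0.972 + 0.959 − 1) = max(0, 0.931) = 0.931
¬¬1 ⊗ (χ ⊗ ¬φ) = max(0, 1.000 + 0.931 − 1) = max(0, 0.931) = 0.931
χ ⊗ (¬¬1 ⊗ (χ ⊗ ¬φ)) = max(0, 0.972 + 0.931 − 1) = max(0, 0.903) = 0.903
¬(ψ ⊗ (ψ ∧ 1)) ∧ (χ ⊗ (¬¬1 ⊗ (χ ⊗ ¬φ))) = min(0.584, 0.903) = 0.584
χ ∧ χ = min(0.972, 0.972) = 0.972
(¬(ψ ⊗ (ψ ∧ 1)) ∧ (χ ⊗ (¬¬1 ⊗ (χ ⊗ ¬φ)))) ⊗ (χ ∧ χ) = max(0, 0.584 + 0.972 − 1) = max(0, 0.556) = 0.556

0.556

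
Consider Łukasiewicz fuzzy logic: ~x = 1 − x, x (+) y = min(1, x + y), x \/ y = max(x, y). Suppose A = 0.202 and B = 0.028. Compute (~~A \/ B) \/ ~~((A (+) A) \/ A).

~A = 1 − 0.202 = 0.798
~~A = 1 − 0.798 = 0.202
~~A \/ B = max(0.202, 0.028) = 0.202
A (+) A = min(1, 0.202 + 0.202) = min(1, 0.404) = 0.404
(A (+) A) \/ A = max(0.404, 0.202) = 0.404
~((A (+) A) \/ A) = 1 − 0.404 = 0.596
~~((A (+) A) \/ A) = 1 − 0.596 = 0.404
(~~A \/ B) \/ ~~((A (+) A) \/ A) = max(0.202, 0.404) = 0.404

0.404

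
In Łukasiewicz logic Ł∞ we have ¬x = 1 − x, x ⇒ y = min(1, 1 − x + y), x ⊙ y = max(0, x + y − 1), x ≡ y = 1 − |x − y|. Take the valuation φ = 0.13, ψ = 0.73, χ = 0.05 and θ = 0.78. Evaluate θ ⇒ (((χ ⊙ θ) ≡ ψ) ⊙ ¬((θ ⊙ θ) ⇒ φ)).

χ ⊙ θ = max(0, 0.05 + 0.78 − 1) = max(0, -0.17) = 0.00
(χ ⊙ θ) ≡ ψ = 1 − |0.00 − 0.73| = 1 − 0.73 = 0.27
θ ⊙ θ = max(0, 0.78 + 0.78 − 1) = max(0, 0.56) = 0.56
(θ ⊙ θ) ⇒ φ = min(1, 1 − 0.56 + 0.13) = min(1, 0.57) = 0.57
¬((θ ⊙ θ) ⇒ φ) = 1 − 0.57 = 0.43
((χ ⊙ θ) ≡ ψ) ⊙ ¬((θ ⊙ θ) ⇒ φ) = max(0, 0.27 + 0.43 − 1) = max(0, -0.30) = 0.00
θ ⇒ (((χ ⊙ θ) ≡ ψ) ⊙ ¬((θ ⊙ θ) ⇒ φ)) = min(1, 1 − 0.78 + 0.00) = min(1, 0.22) = 0.22

0.22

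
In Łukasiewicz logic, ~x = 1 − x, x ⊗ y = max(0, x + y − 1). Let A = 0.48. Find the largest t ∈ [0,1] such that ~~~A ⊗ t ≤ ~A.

~A = 1 − 0.48 = 0.52
~~A = 1 − 0.52 = 0.48
~~~A = 1 − 0.48 = 0.52
So the left factor is ~~~A = 0.52.
So the right-hand bound is ~A = 0.52.
The residuum of the Łukasiewicz t-norm gives the supremum: min(1, 1 − 0.52 + 0.52).
1 − 0.52 + 0.52 = 1.00, so t = min(1, 1.00) = 1.00.
Check: 0.52 ⊗ 1.00 = max(0, 0.52) = 0.52 ≤ 0.52.

1.00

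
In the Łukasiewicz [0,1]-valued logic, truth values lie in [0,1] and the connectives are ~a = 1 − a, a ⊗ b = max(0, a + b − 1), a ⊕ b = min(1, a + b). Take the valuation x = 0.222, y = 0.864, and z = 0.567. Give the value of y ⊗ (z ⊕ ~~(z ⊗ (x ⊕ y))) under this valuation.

x ⊕ y = min(1, 0.222 + 0.864) = min(1, 1.086) = 1.000
z ⊗ (x ⊕ y) = max(0, 0.567 + 1.000 − 1) = max(0, 0.567) = 0.567
~(z ⊗ (x ⊕ y)) = 1 − 0.567 = 0.433
~~(z ⊗ (x ⊕ y)) = 1 − 0.433 = 0.567
z ⊕ ~~(z ⊗ (x ⊕ y)) = min(1, 0.567 + 0.567) = min(1, 1.134) = 1.000
y ⊗ (z ⊕ ~~(z ⊗ (x ⊕ y))) = max(0, 0.864 + 1.000 − 1) = max(0, 0.864) = 0.864

0.864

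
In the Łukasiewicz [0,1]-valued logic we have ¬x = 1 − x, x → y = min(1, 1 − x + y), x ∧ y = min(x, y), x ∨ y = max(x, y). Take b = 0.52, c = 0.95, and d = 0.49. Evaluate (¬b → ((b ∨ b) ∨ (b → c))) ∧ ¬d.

¬b = 1 − 0.52 = 0.48
b ∨ b = max(0.52, 0.52) = 0.52
b → c = min(1, 1 − 0.52 + 0.95) = min(1, 1.43) = 1.00
(b ∨ b) ∨ (b → c) = max(0.52, 1.00) = 1.00
¬b → ((b ∨ b) ∨ (b → c)) = min(1, 1 − 0.48 + 1.00) = min(1, 1.52) = 1.00
¬d = 1 − 0.49 = 0.51
(¬b → ((b ∨ b) ∨ (b → c))) ∧ ¬d = min(1.00, 0.51) = 0.51

0.51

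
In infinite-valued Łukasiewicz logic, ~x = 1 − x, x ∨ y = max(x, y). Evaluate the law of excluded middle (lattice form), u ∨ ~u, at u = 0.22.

~u = 1 − 0.22 = 0.78
u ∨ ~u = max(0.22, 0.78) = 0.78
(The value 0.78 < 1 shows this instance is not satisfied; not a Ł∞-tautology — its value is max(a, 1−a).)

0.78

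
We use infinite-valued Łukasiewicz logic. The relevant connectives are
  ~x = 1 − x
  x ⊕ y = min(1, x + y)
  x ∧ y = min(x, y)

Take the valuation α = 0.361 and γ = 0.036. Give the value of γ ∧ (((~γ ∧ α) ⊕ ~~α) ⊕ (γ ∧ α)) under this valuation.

~γ = 1 − 0.036 = 0.964
~γ ∧ α = min(0.964, 0.361) = 0.361
~α = 1 − 0.361 = 0.639
~~α = 1 − 0.639 = 0.361
(~γ ∧ α) ⊕ ~~α = min(1, 0.361 + 0.361) = min(1, 0.722) = 0.722
γ ∧ α = min(0.036, 0.361) = 0.036
((~γ ∧ α) ⊕ ~~α) ⊕ (γ ∧ α) = min(1, 0.722 + 0.036) = min(1, 0.758) = 0.758
γ ∧ (((~γ ∧ α) ⊕ ~~α) ⊕ (γ ∧ α)) = min(0.036, 0.758) = 0.036

0.036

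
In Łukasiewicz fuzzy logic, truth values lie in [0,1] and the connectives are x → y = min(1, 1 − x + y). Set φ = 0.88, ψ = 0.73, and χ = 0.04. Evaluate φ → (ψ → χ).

ψ → χ = min(1, 1 − 0.73 + 0.04) = min(1, 0.31) = 0.31
φ → (ψ → χ) = min(1, 1 − 0.88 + 0.31) = min(1, 0.43) = 0.43

0.43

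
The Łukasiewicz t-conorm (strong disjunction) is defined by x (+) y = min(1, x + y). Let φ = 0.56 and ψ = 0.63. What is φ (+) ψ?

φ (+) ψ = min(1, 0.56 + 0.63) = min(1, 1.19) = 1.00
For comparison, the Gödel t-conorm max(x, y) would give 0.63.

1.00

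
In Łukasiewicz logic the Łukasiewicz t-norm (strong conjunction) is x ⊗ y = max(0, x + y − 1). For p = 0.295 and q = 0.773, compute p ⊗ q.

0.068

p ⊗ q = max(0, 0.295 + 0.773 − 1) = max(0, 0.068) = 0.068
For comparison, the Gödel (minimum) t-norm min(x, y) would give 0.295.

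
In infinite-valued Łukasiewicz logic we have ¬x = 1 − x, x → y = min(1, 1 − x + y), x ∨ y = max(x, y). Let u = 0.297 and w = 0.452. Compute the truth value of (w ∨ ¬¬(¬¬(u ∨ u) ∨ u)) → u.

0.845

u ∨ u = max(0.297, 0.297) = 0.297
¬(u ∨ u) = 1 − 0.297 = 0.703
¬¬(u ∨ u) = 1 − 0.703 = 0.297
¬¬(u ∨ u) ∨ u = max(0.297, 0.297) = 0.297
¬(¬¬(u ∨ u) ∨ u) = 1 − 0.297 = 0.703
¬¬(¬¬(u ∨ u) ∨ u) = 1 − 0.703 = 0.297
w ∨ ¬¬(¬¬(u ∨ u) ∨ u) = max(0.452, 0.297) = 0.452
(w ∨ ¬¬(¬¬(u ∨ u) ∨ u)) → u = min(1, 1 − 0.452 + 0.297) = min(1, 0.845) = 0.845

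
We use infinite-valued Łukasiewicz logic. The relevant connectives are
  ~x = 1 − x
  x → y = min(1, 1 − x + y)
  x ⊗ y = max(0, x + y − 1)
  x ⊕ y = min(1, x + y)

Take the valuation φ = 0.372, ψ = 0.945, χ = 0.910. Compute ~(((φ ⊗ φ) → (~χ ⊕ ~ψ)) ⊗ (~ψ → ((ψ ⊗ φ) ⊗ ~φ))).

φ ⊗ φ = max(0, 0.372 + 0.372 − 1) = max(0, -0.256) = 0.000
~χ = 1 − 0.910 = 0.090
~ψ = 1 − 0.945 = 0.055
~χ ⊕ ~ψ = min(1, 0.090 + 0.055) = min(1, 0.145) = 0.145
(φ ⊗ φ) → (~χ ⊕ ~ψ) = min(1, 1 − 0.000 + 0.145) = min(1, 1.145) = 1.000
ψ ⊗ φ = max(0, 0.945 + 0.372 − 1) = max(0, 0.317) = 0.317
~φ = 1 − 0.372 = 0.628
(ψ ⊗ φ) ⊗ ~φ = max(0, 0.317 + 0.628 − 1) = max(0, -0.055) = 0.000
~ψ → ((ψ ⊗ φ) ⊗ ~φ) = min(1, 1 − 0.055 + 0.000) = min(1, 0.945) = 0.945
((φ ⊗ φ) → (~χ ⊕ ~ψ)) ⊗ (~ψ → ((ψ ⊗ φ) ⊗ ~φ)) = max(0, 1.000 + 0.945 − 1) = max(0, 0.945) = 0.945
~(((φ ⊗ φ) → (~χ ⊕ ~ψ)) ⊗ (~ψ → ((ψ ⊗ φ) ⊗ ~φ))) = 1 − 0.945 = 0.055

0.055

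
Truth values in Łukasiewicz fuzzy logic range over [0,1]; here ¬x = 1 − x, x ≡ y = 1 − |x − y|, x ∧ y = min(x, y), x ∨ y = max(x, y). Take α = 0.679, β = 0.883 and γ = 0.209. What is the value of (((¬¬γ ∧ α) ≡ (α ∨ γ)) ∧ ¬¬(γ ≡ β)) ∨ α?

0.679

¬γ = 1 − 0.209 = 0.791
¬¬γ = 1 − 0.791 = 0.209
¬¬γ ∧ α = min(0.209, 0.679) = 0.209
α ∨ γ = max(0.679, 0.209) = 0.679
(¬¬γ ∧ α) ≡ (α ∨ γ) = 1 − |0.209 − 0.679| = 1 − 0.470 = 0.530
γ ≡ β = 1 − |0.209 − 0.883| = 1 − 0.674 = 0.326
¬(γ ≡ β) = 1 − 0.326 = 0.674
¬¬(γ ≡ β) = 1 − 0.674 = 0.326
((¬¬γ ∧ α) ≡ (α ∨ γ)) ∧ ¬¬(γ ≡ β) = min(0.530, 0.326) = 0.326
(((¬¬γ ∧ α) ≡ (α ∨ γ)) ∧ ¬¬(γ ≡ β)) ∨ α = max(0.326, 0.679) = 0.679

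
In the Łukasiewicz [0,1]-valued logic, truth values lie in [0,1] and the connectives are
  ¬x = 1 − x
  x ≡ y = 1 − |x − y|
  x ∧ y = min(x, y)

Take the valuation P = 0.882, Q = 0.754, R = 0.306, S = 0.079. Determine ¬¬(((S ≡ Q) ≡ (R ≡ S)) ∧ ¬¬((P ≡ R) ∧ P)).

0.424

S ≡ Q = 1 − |0.079 − 0.754| = 1 − 0.675 = 0.325
R ≡ S = 1 − |0.306 − 0.079| = 1 − 0.227 = 0.773
(S ≡ Q) ≡ (R ≡ S) = 1 − |0.325 − 0.773| = 1 − 0.448 = 0.552
P ≡ R = 1 − |0.882 − 0.306| = 1 − 0.576 = 0.424
(P ≡ R) ∧ P = min(0.424, 0.882) = 0.424
¬((P ≡ R) ∧ P) = 1 − 0.424 = 0.576
¬¬((P ≡ R) ∧ P) = 1 − 0.576 = 0.424
((S ≡ Q) ≡ (R ≡ S)) ∧ ¬¬((P ≡ R) ∧ P) = min(0.552, 0.424) = 0.424
¬(((S ≡ Q) ≡ (R ≡ S)) ∧ ¬¬((P ≡ R) ∧ P)) = 1 − 0.424 = 0.576
¬¬(((S ≡ Q) ≡ (R ≡ S)) ∧ ¬¬((P ≡ R) ∧ P)) = 1 − 0.576 = 0.424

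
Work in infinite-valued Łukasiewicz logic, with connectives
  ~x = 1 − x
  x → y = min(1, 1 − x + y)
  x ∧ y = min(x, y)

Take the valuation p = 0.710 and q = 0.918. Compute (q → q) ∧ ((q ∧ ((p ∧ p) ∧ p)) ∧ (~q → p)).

q → q = min(1, 1 − 0.918 + 0.918) = min(1, 1.000) = 1.000
p ∧ p = min(0.710, 0.710) = 0.710
(p ∧ p) ∧ p = min(0.710, 0.710) = 0.710
q ∧ ((p ∧ p) ∧ p) = min(0.918, 0.710) = 0.710
~q = 1 − 0.918 = 0.082
~q → p = min(1, 1 − 0.082 + 0.710) = min(1, 1.628) = 1.000
(q ∧ ((p ∧ p) ∧ p)) ∧ (~q → p) = min(0.710, 1.000) = 0.710
(q → q) ∧ ((q ∧ ((p ∧ p) ∧ p)) ∧ (~q → p)) = min(1.000, 0.710) = 0.710

0.710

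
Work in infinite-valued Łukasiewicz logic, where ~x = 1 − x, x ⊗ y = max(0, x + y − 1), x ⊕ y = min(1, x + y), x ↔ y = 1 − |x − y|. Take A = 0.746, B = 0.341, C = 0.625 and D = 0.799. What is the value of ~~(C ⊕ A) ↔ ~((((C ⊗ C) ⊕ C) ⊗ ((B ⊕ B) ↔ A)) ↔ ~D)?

C ⊕ A = min(1, 0.625 + 0.746) = min(1, 1.371) = 1.000
~(C ⊕ A) = 1 − 1.000 = 0.000
~~(C ⊕ A) = 1 − 0.000 = 1.000
C ⊗ C = max(0, 0.625 + 0.625 − 1) = max(0, 0.250) = 0.250
(C ⊗ C) ⊕ C = min(1, 0.250 + 0.625) = min(1, 0.875) = 0.875
B ⊕ B = min(1, 0.341 + 0.341) = min(1, 0.682) = 0.682
(B ⊕ B) ↔ A = 1 − |0.682 − 0.746| = 1 − 0.064 = 0.936
((C ⊗ C) ⊕ C) ⊗ ((B ⊕ B) ↔ A) = max(0, 0.875 + 0.936 − 1) = max(0, 0.811) = 0.811
~D = 1 − 0.799 = 0.201
(((C ⊗ C) ⊕ C) ⊗ ((B ⊕ B) ↔ A)) ↔ ~D = 1 − |0.811 − 0.201| = 1 − 0.610 = 0.390
~((((C ⊗ C) ⊕ C) ⊗ ((B ⊕ B) ↔ A)) ↔ ~D) = 1 − 0.390 = 0.610
~~(C ⊕ A) ↔ ~((((C ⊗ C) ⊕ C) ⊗ ((B ⊕ B) ↔ A)) ↔ ~D) = 1 − |1.000 − 0.610| = 1 − 0.390 = 0.610

0.610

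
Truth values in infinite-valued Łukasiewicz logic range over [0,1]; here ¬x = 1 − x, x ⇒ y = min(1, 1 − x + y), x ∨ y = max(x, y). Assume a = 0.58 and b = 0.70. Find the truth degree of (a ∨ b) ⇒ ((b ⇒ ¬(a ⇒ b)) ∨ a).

0.88

a ∨ b = max(0.58, 0.70) = 0.70
a ⇒ b = min(1, 1 − 0.58 + 0.70) = min(1, 1.12) = 1.00
¬(a ⇒ b) = 1 − 1.00 = 0.00
b ⇒ ¬(a ⇒ b) = min(1, 1 − 0.70 + 0.00) = min(1, 0.30) = 0.30
(b ⇒ ¬(a ⇒ b)) ∨ a = max(0.30, 0.58) = 0.58
(a ∨ b) ⇒ ((b ⇒ ¬(a ⇒ b)) ∨ a) = min(1, 1 − 0.70 + 0.58) = min(1, 0.88) = 0.88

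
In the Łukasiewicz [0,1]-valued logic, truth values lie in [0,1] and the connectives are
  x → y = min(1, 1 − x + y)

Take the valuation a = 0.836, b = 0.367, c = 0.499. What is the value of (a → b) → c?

a → b = min(1, 1 − 0.836 + 0.367) = min(1, 0.531) = 0.531
(a → b) → c = min(1, 1 − 0.531 + 0.499) = min(1, 0.968) = 0.968

0.968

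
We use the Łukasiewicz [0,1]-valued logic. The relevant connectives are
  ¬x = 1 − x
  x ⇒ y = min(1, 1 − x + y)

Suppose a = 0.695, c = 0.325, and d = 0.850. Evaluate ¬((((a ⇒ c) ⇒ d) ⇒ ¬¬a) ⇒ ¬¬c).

a ⇒ c = min(1, 1 − 0.695 + 0.325) = min(1, 0.630) = 0.630
(a ⇒ c) ⇒ d = min(1, 1 − 0.630 + 0.850) = min(1, 1.220) = 1.000
¬a = 1 − 0.695 = 0.305
¬¬a = 1 − 0.305 = 0.695
((a ⇒ c) ⇒ d) ⇒ ¬¬a = min(1, 1 − 1.000 + 0.695) = min(1, 0.695) = 0.695
¬c = 1 − 0.325 = 0.675
¬¬c = 1 − 0.675 = 0.325
(((a ⇒ c) ⇒ d) ⇒ ¬¬a) ⇒ ¬¬c = min(1, 1 − 0.695 + 0.325) = min(1, 0.630) = 0.630
¬((((a ⇒ c) ⇒ d) ⇒ ¬¬a) ⇒ ¬¬c) = 1 − 0.630 = 0.370

0.370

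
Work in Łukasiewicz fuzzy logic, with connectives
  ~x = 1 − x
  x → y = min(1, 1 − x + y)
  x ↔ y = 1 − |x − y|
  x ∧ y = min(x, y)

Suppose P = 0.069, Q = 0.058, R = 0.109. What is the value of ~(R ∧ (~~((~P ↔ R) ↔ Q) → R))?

0.891

~P = 1 − 0.069 = 0.931
~P ↔ R = 1 − |0.931 − 0.109| = 1 − 0.822 = 0.178
(~P ↔ R) ↔ Q = 1 − |0.178 − 0.058| = 1 − 0.120 = 0.880
~((~P ↔ R) ↔ Q) = 1 − 0.880 = 0.120
~~((~P ↔ R) ↔ Q) = 1 − 0.120 = 0.880
~~((~P ↔ R) ↔ Q) → R = min(1, 1 − 0.880 + 0.109) = min(1, 0.229) = 0.229
R ∧ (~~((~P ↔ R) ↔ Q) → R) = min(0.109, 0.229) = 0.109
~(R ∧ (~~((~P ↔ R) ↔ Q) → R)) = 1 − 0.109 = 0.891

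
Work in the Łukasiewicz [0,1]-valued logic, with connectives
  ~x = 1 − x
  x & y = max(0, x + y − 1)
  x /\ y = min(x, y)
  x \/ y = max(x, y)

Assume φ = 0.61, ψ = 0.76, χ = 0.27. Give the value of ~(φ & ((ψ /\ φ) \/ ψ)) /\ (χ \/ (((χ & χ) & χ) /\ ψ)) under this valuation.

ψ /\ φ = min(0.76, 0.61) = 0.61
(ψ /\ φ) \/ ψ = max(0.61, 0.76) = 0.76
φ & ((ψ /\ φ) \/ ψ) = max(0, 0.61 + 0.76 − 1) = max(0, 0.37) = 0.37
~(φ & ((ψ /\ φ) \/ ψ)) = 1 − 0.37 = 0.63
χ & χ = max(0, 0.27 + 0.27 − 1) = max(0, -0.46) = 0.00
(χ & χ) & χ = max(0, 0.00 + 0.27 − 1) = max(0, -0.73) = 0.00
((χ & χ) & χ) /\ ψ = min(0.00, 0.76) = 0.00
χ \/ (((χ & χ) & χ) /\ ψ) = max(0.27, 0.00) = 0.27
~(φ & ((ψ /\ φ) \/ ψ)) /\ (χ \/ (((χ & χ) & χ) /\ ψ)) = min(0.63, 0.27) = 0.27

0.27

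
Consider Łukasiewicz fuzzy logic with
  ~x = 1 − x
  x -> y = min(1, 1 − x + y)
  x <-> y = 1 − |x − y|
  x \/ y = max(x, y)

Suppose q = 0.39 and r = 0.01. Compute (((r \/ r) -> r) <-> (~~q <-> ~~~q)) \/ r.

0.78

r \/ r = max(0.01, 0.01) = 0.01
(r \/ r) -> r = min(1, 1 − 0.01 + 0.01) = min(1, 1.00) = 1.00
~q = 1 − 0.39 = 0.61
~~q = 1 − 0.61 = 0.39
~~~q = 1 − 0.39 = 0.61
~~q <-> ~~~q = 1 − |0.39 − 0.61| = 1 − 0.22 = 0.78
((r \/ r) -> r) <-> (~~q <-> ~~~q) = 1 − |1.00 − 0.78| = 1 − 0.22 = 0.78
(((r \/ r) -> r) <-> (~~q <-> ~~~q)) \/ r = max(0.78, 0.01) = 0.78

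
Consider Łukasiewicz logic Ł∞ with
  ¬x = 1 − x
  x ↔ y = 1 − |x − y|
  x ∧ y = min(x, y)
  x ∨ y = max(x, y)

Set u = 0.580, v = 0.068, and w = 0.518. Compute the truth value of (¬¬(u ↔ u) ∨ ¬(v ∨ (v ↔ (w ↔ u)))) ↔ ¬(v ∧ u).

0.932

u ↔ u = 1 − |0.580 − 0.580| = 1 − 0.000 = 1.000
¬(u ↔ u) = 1 − 1.000 = 0.000
¬¬(u ↔ u) = 1 − 0.000 = 1.000
w ↔ u = 1 − |0.518 − 0.580| = 1 − 0.062 = 0.938
v ↔ (w ↔ u) = 1 − |0.068 − 0.938| = 1 − 0.870 = 0.130
v ∨ (v ↔ (w ↔ u)) = max(0.068, 0.130) = 0.130
¬(v ∨ (v ↔ (w ↔ u))) = 1 − 0.130 = 0.870
¬¬(u ↔ u) ∨ ¬(v ∨ (v ↔ (w ↔ u))) = max(1.000, 0.870) = 1.000
v ∧ u = min(0.068, 0.580) = 0.068
¬(v ∧ u) = 1 − 0.068 = 0.932
(¬¬(u ↔ u) ∨ ¬(v ∨ (v ↔ (w ↔ u)))) ↔ ¬(v ∧ u) = 1 − |1.000 − 0.932| = 1 − 0.068 = 0.932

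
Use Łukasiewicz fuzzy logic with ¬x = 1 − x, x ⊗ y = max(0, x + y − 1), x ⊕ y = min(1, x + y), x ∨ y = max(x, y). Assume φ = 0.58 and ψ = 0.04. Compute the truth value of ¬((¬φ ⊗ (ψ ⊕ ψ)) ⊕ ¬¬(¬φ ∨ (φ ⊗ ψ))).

¬φ = 1 − 0.58 = 0.42
ψ ⊕ ψ = min(1, 0.04 + 0.04) = min(1, 0.08) = 0.08
¬φ ⊗ (ψ ⊕ ψ) = max(0, 0.42 + 0.08 − 1) = max(0, -0.50) = 0.00
φ ⊗ ψ = max(0, 0.58 + 0.04 − 1) = max(0, -0.38) = 0.00
¬φ ∨ (φ ⊗ ψ) = max(0.42, 0.00) = 0.42
¬(¬φ ∨ (φ ⊗ ψ)) = 1 − 0.42 = 0.58
¬¬(¬φ ∨ (φ ⊗ ψ)) = 1 − 0.58 = 0.42
(¬φ ⊗ (ψ ⊕ ψ)) ⊕ ¬¬(¬φ ∨ (φ ⊗ ψ)) = min(1, 0.00 + 0.42) = min(1, 0.42) = 0.42
¬((¬φ ⊗ (ψ ⊕ ψ)) ⊕ ¬¬(¬φ ∨ (φ ⊗ ψ))) = 1 − 0.42 = 0.58

0.58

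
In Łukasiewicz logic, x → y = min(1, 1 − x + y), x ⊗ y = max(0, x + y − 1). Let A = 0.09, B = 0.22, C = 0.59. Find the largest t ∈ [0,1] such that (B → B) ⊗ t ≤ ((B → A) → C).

0.72

B → B = min(1, 1 − 0.22 + 0.22) = min(1, 1.00) = 1.00
So the left factor is B → B = 1.00.
B → A = min(1, 1 − 0.22 + 0.09) = min(1, 0.87) = 0.87
(B → A) → C = min(1, 1 − 0.87 + 0.59) = min(1, 0.72) = 0.72
So the right-hand bound is (B → A) → C = 0.72.
The residuum of the Łukasiewicz t-norm gives the supremum: min(1, 1 − 1.00 + 0.72).
1 − 1.00 + 0.72 = 0.72, so t = min(1, 0.72) = 0.72.
Check: 1.00 ⊗ 0.72 = max(0, 0.72) = 0.72 ≤ 0.72.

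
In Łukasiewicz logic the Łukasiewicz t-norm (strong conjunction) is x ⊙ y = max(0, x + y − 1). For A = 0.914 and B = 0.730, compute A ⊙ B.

A ⊙ B = max(0, 0.914 + 0.730 − 1) = max(0, 0.644) = 0.644
For comparison, the Gödel (minimum) t-norm min(x, y) would give 0.730.

0.644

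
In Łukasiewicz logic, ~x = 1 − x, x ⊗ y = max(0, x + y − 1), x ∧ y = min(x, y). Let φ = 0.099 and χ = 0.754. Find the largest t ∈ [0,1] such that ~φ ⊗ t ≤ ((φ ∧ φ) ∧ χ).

~φ = 1 − 0.099 = 0.901
So the left factor is ~φ = 0.901.
φ ∧ φ = min(0.099, 0.099) = 0.099
(φ ∧ φ) ∧ χ = min(0.099, 0.754) = 0.099
So the right-hand bound is (φ ∧ φ) ∧ χ = 0.099.
The residuum of the Łukasiewicz t-norm gives the supremum: min(1, 1 − 0.901 + 0.099).
1 − 0.901 + 0.099 = 0.198, so t = min(1, 0.198) = 0.198.
Check: 0.901 ⊗ 0.198 = max(0, 0.099) = 0.099 ≤ 0.099.

0.198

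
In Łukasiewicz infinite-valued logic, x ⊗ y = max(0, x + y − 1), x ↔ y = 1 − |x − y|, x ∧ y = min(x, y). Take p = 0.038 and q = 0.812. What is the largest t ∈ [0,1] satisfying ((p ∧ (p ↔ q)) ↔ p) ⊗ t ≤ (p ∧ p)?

p ↔ q = 1 − |0.038 − 0.812| = 1 − 0.774 = 0.226
p ∧ (p ↔ q) = min(0.038, 0.226) = 0.038
(p ∧ (p ↔ q)) ↔ p = 1 − |0.038 − 0.038| = 1 − 0.000 = 1.000
So the left factor is (p ∧ (p ↔ q)) ↔ p = 1.000.
p ∧ p = min(0.038, 0.038) = 0.038
So the right-hand bound is p ∧ p = 0.038.
The residuum of the Łukasiewicz t-norm gives the supremum: min(1, 1 − 1.000 + 0.038).
1 − 1.000 + 0.038 = 0.038, so t = min(1, 0.038) = 0.038.
Check: 1.000 ⊗ 0.038 = max(0, 0.038) = 0.038 ≤ 0.038.

0.038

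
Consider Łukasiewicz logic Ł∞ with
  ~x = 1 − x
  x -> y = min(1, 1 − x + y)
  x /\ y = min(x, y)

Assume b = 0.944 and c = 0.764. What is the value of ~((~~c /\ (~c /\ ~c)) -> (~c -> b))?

~c = 1 − 0.764 = 0.236
~~c = 1 − 0.236 = 0.764
~c /\ ~c = min(0.236, 0.236) = 0.236
~~c /\ (~c /\ ~c) = min(0.764, 0.236) = 0.236
~c -> b = min(1, 1 − 0.236 + 0.944) = min(1, 1.708) = 1.000
(~~c /\ (~c /\ ~c)) -> (~c -> b) = min(1, 1 − 0.236 + 1.000) = min(1, 1.764) = 1.000
~((~~c /\ (~c /\ ~c)) -> (~c -> b)) = 1 − 1.000 = 0.000

0.000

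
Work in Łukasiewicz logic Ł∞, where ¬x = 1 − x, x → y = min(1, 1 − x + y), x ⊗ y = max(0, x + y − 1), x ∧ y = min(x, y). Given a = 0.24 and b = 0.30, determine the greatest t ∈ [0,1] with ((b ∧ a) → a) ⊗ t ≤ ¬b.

b ∧ a = min(0.30, 0.24) = 0.24
(b ∧ a) → a = min(1, 1 − 0.24 + 0.24) = min(1, 1.00) = 1.00
So the left factor is (b ∧ a) → a = 1.00.
¬b = 1 − 0.30 = 0.70
So the right-hand bound is ¬b = 0.70.
The residuum of the Łukasiewicz t-norm gives the supremum: min(1, 1 − 1.00 + 0.70).
1 − 1.00 + 0.70 = 0.70, so t = min(1, 0.70) = 0.70.
Check: 1.00 ⊗ 0.70 = max(0, 0.70) = 0.70 ≤ 0.70.

0.70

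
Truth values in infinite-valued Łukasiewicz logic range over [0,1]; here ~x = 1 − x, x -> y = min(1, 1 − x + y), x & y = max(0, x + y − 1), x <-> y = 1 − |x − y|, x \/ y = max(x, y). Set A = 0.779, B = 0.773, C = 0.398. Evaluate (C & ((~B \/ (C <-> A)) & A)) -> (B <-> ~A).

1.000

~B = 1 − 0.773 = 0.227
C <-> A = 1 − |0.398 − 0.779| = 1 − 0.381 = 0.619
~B \/ (C <-> A) = max(0.227, 0.619) = 0.619
(~B \/ (C <-> A)) & A = max(0, 0.619 + 0.779 − 1) = max(0, 0.398) = 0.398
C & ((~B \/ (C <-> A)) & A) = max(0, 0.398 + 0.398 − 1) = max(0, -0.204) = 0.000
~A = 1 − 0.779 = 0.221
B <-> ~A = 1 − |0.773 − 0.221| = 1 − 0.552 = 0.448
(C & ((~B \/ (C <-> A)) & A)) -> (B <-> ~A) = min(1, 1 − 0.000 + 0.448) = min(1, 1.448) = 1.000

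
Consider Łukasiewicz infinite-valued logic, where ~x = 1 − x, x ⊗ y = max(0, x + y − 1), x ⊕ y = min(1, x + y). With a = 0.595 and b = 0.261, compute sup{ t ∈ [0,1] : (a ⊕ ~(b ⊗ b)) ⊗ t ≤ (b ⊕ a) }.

0.856

b ⊗ b = max(0, 0.261 + 0.261 − 1) = max(0, -0.478) = 0.000
~(b ⊗ b) = 1 − 0.000 = 1.000
a ⊕ ~(b ⊗ b) = min(1, 0.595 + 1.000) = min(1, 1.595) = 1.000
So the left factor is a ⊕ ~(b ⊗ b) = 1.000.
b ⊕ a = min(1, 0.261 + 0.595) = min(1, 0.856) = 0.856
So the right-hand bound is b ⊕ a = 0.856.
The residuum of the Łukasiewicz t-norm gives the supremum: min(1, 1 − 1.000 + 0.856).
1 − 1.000 + 0.856 = 0.856, so t = min(1, 0.856) = 0.856.
Check: 1.000 ⊗ 0.856 = max(0, 0.856) = 0.856 ≤ 0.856.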